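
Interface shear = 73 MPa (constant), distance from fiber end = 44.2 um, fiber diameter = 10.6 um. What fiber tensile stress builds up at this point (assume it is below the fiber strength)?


Force balance: sigma_f * (pi*d^2/4) = tau * (pi*d) * x  ->  sigma_f = 4 * tau * x / d
sigma_f = 4 * 73 * 44.2 / 10.6 = 1217.6 MPa

1217.6 MPa


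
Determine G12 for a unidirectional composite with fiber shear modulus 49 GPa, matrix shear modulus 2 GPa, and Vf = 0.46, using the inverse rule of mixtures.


1/G12 = Vf/Gf + (1-Vf)/Gm = 0.46/49 + 0.54/2
G12 = 3.58 GPa

3.58 GPa


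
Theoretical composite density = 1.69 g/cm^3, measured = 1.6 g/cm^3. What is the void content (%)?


Void% = (rho_theo - rho_actual)/rho_theo * 100 = (1.69 - 1.6)/1.69 * 100 = 5.33%

5.33%


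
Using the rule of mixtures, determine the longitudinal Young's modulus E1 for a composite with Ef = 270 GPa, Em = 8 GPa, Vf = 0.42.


E1 = Ef*Vf + Em*(1-Vf) = 270*0.42 + 8*0.58 = 118.04 GPa

118.04 GPa


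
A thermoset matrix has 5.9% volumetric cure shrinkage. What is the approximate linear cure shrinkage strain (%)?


Linear shrinkage ≈ vol_shrink/3 = 5.9/3 = 1.967%

1.967%


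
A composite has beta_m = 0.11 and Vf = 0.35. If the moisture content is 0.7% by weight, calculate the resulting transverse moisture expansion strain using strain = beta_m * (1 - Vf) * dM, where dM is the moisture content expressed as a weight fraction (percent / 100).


dM = 0.7/100 = 0.007
strain = beta_m * (1-Vf) * dM = 0.11 * 0.65 * 0.007 = 0.0005005

0.0005005


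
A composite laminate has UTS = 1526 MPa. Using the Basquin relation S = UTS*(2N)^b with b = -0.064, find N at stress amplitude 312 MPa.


N = 0.5 * (S/UTS)^(1/b) = 0.5 * (312/1526)^(1/-0.064) = 2.9570e+10 cycles

2.9570e+10 cycles


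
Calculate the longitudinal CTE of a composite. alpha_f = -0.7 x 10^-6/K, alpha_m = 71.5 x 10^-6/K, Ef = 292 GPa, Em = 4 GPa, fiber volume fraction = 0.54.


E1 = Ef*Vf + Em*(1-Vf) = 159.52
alpha_1 = (alpha_f*Ef*Vf + alpha_m*Em*(1-Vf))/E1 = 0.13 x 10^-6/K

0.13 x 10^-6/K


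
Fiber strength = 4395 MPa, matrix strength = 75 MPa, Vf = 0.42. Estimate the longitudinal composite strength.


sigma_1 = sigma_f*Vf + sigma_m*(1-Vf) = 4395*0.42 + 75*0.58 = 1889.4 MPa

1889.4 MPa


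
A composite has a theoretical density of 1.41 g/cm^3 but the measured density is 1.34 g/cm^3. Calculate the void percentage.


Void% = (rho_theo - rho_actual)/rho_theo * 100 = (1.41 - 1.34)/1.41 * 100 = 4.96%

4.96%


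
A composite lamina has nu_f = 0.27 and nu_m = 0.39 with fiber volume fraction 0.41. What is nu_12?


nu_12 = nu_f*Vf + nu_m*(1-Vf) = 0.27*0.41 + 0.39*0.59 = 0.3408

0.3408


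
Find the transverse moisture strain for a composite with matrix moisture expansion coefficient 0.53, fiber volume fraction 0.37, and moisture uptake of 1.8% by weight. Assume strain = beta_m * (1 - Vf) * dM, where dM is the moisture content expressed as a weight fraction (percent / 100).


dM = 1.8/100 = 0.018
strain = beta_m * (1-Vf) * dM = 0.53 * 0.63 * 0.018 = 0.0060102

0.0060102


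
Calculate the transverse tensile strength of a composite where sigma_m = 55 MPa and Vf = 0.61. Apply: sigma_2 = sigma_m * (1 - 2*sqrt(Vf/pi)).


factor = 1 - 2*sqrt(0.61/pi) = 0.1187
sigma_2 = 55 * 0.1187 = 6.53 MPa

6.53 MPa


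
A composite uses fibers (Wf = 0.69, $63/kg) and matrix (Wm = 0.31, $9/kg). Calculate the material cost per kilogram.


Cost = cost_f*Wf + cost_m*Wm = 63*0.69 + 9*0.31 = $46.26/kg

$46.26/kg


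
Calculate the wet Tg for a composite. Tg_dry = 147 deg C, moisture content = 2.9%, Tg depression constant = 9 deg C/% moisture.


Tg_wet = Tg_dry - k*moisture = 147 - 9*2.9 = 120.9 deg C

120.9 deg C


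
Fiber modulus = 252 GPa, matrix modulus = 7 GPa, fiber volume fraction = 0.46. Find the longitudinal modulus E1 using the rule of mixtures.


E1 = Ef*Vf + Em*(1-Vf) = 252*0.46 + 7*0.54 = 119.7 GPa

119.7 GPa


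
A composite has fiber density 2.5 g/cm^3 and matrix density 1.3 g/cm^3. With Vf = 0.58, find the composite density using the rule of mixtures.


rho_c = rho_f*Vf + rho_m*(1-Vf) = 2.5*0.58 + 1.3*0.42 = 1.996 g/cm^3

1.996 g/cm^3


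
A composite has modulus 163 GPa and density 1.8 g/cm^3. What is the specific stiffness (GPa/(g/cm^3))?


Specific stiffness = E/rho = 163/1.8 = 90.6 GPa/(g/cm^3)

90.6 GPa/(g/cm^3)


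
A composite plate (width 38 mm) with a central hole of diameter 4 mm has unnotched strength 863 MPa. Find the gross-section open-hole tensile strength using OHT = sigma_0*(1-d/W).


OHT = sigma_0*(1-d/W) = 863*(1-4/38) = 772.2 MPa

772.2 MPa


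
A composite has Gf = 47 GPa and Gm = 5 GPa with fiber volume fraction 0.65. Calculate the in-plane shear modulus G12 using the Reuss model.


1/G12 = Vf/Gf + (1-Vf)/Gm = 0.65/47 + 0.35/5
G12 = 11.93 GPa

11.93 GPa


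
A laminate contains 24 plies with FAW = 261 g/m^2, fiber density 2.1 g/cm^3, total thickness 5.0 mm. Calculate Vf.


Vf = n * FAW / (rho_f * h * 1000) = 24 * 261 / (2.1 * 5.0 * 1000) = 0.5966

0.5966


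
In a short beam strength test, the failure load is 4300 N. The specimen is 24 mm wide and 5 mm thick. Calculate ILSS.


ILSS = 3F/(4bh) = 3*4300/(4*24*5) = 26.88 MPa

26.88 MPa


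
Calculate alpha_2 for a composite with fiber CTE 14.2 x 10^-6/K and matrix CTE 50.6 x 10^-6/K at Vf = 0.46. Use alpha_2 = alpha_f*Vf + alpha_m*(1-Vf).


alpha_2 = alpha_f*Vf + alpha_m*(1-Vf) = 14.2*0.46 + 50.6*0.54 = 33.9 x 10^-6/K

33.9 x 10^-6/K


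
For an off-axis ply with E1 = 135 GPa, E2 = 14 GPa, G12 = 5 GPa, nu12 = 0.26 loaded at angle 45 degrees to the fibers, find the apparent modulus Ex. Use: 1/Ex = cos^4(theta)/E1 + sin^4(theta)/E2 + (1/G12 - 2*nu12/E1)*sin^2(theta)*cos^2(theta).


cos^4(45) = 0.25, sin^4(45) = 0.25, sin^2(45)*cos^2(45) = 0.25
1/G12 - 2*nu12/E1 = 1/5 - 2*0.26/135 = 0.196148 GPa^-1
1/Ex = 0.25/135 + 0.25/14 + 0.196148*0.25 = 0.068746 GPa^-1
Ex = 14.55 GPa

14.55 GPa


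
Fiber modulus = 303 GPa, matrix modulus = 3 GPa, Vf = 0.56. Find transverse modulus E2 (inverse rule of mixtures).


1/E2 = Vf/Ef + (1-Vf)/Em = 0.56/303 + 0.44/3
E2 = 6.73 GPa

6.73 GPa


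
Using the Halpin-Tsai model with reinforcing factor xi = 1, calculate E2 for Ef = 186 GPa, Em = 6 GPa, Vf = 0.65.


eta = (Ef/Em - 1)/(Ef/Em + xi) = (31.0 - 1)/(31.0 + 1) = 0.9375
E2 = Em*(1+xi*eta*Vf)/(1-eta*Vf) = 24.72 GPa

24.72 GPa


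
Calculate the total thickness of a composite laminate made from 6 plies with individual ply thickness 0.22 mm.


h = n * t_ply = 6 * 0.22 = 1.32 mm

1.32 mm


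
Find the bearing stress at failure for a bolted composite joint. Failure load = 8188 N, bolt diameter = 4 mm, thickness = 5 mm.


sigma_br = F/(d*h) = 8188/(4*5) = 409.4 MPa

409.4 MPa


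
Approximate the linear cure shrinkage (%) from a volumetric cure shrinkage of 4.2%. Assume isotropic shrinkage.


Linear shrinkage ≈ vol_shrink/3 = 4.2/3 = 1.4%

1.4%


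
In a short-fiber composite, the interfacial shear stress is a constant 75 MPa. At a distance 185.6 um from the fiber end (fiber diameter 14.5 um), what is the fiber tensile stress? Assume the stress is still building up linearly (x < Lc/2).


Force balance: sigma_f * (pi*d^2/4) = tau * (pi*d) * x  ->  sigma_f = 4 * tau * x / d
sigma_f = 4 * 75 * 185.6 / 14.5 = 3840.0 MPa

3840.0 MPa


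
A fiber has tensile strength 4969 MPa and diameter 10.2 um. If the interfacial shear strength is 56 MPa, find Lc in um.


Lc = sigma_f * d / (2 * tau_i) = 4969 * 10.2 / (2 * 56) = 452.5 um

452.5 um


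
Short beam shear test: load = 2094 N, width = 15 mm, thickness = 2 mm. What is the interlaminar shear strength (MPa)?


ILSS = 3F/(4bh) = 3*2094/(4*15*2) = 52.35 MPa

52.35 MPa


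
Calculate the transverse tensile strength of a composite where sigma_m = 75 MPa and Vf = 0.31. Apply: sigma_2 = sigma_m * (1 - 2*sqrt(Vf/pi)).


factor = 1 - 2*sqrt(0.31/pi) = 0.3717
sigma_2 = 75 * 0.3717 = 27.88 MPa

27.88 MPa


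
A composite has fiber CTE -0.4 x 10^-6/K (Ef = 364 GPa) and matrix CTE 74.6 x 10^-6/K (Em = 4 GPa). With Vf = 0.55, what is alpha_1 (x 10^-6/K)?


E1 = Ef*Vf + Em*(1-Vf) = 202.0
alpha_1 = (alpha_f*Ef*Vf + alpha_m*Em*(1-Vf))/E1 = 0.27 x 10^-6/K

0.27 x 10^-6/K


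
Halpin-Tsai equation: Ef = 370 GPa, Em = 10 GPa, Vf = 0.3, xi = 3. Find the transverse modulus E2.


eta = (Ef/Em - 1)/(Ef/Em + xi) = (37.0 - 1)/(37.0 + 3) = 0.9
E2 = Em*(1+xi*eta*Vf)/(1-eta*Vf) = 24.79 GPa

24.79 GPa


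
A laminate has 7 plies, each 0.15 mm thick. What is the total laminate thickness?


h = n * t_ply = 7 * 0.15 = 1.05 mm

1.05 mm


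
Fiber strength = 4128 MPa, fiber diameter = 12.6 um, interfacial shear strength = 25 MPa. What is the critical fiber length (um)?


Lc = sigma_f * d / (2 * tau_i) = 4128 * 12.6 / (2 * 25) = 1040.3 um

1040.3 um


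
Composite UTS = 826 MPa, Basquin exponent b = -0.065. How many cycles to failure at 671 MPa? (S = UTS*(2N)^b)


N = 0.5 * (S/UTS)^(1/b) = 0.5 * (671/826)^(1/-0.065) = 12.2334 cycles

12.2334 cycles


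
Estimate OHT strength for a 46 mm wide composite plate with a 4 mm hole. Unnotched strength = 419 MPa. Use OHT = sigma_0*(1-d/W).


OHT = sigma_0*(1-d/W) = 419*(1-4/46) = 382.6 MPa

382.6 MPa


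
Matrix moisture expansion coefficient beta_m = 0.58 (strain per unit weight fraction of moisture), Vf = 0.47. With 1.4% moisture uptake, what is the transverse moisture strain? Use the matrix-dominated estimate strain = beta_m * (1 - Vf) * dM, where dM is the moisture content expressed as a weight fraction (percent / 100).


dM = 1.4/100 = 0.014
strain = beta_m * (1-Vf) * dM = 0.58 * 0.53 * 0.014 = 0.0043036

0.0043036


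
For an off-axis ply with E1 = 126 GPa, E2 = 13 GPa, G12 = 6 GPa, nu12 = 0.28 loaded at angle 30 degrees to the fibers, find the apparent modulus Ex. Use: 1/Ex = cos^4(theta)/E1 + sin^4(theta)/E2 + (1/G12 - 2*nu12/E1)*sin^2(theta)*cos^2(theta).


cos^4(30) = 0.5625, sin^4(30) = 0.0625, sin^2(30)*cos^2(30) = 0.1875
1/G12 - 2*nu12/E1 = 1/6 - 2*0.28/126 = 0.162222 GPa^-1
1/Ex = 0.5625/126 + 0.0625/13 + 0.162222*0.1875 = 0.0396886 GPa^-1
Ex = 25.2 GPa

25.2 GPa


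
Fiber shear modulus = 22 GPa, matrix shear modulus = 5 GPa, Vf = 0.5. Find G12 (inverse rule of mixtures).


1/G12 = Vf/Gf + (1-Vf)/Gm = 0.5/22 + 0.5/5
G12 = 8.15 GPa

8.15 GPa


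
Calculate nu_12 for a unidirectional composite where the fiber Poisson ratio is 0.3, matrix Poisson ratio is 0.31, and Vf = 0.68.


nu_12 = nu_f*Vf + nu_m*(1-Vf) = 0.3*0.68 + 0.31*0.32 = 0.3032

0.3032


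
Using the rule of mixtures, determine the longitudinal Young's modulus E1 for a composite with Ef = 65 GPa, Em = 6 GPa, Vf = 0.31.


E1 = Ef*Vf + Em*(1-Vf) = 65*0.31 + 6*0.69 = 24.29 GPa

24.29 GPa


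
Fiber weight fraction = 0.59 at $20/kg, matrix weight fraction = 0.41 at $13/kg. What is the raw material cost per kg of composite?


Cost = cost_f*Wf + cost_m*Wm = 20*0.59 + 13*0.41 = $17.13/kg

$17.13/kg


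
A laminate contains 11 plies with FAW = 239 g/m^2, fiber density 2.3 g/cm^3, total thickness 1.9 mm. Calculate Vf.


Vf = n * FAW / (rho_f * h * 1000) = 11 * 239 / (2.3 * 1.9 * 1000) = 0.6016

0.6016


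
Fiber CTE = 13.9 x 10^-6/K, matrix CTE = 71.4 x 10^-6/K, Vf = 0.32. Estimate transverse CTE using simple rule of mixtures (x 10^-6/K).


alpha_2 = alpha_f*Vf + alpha_m*(1-Vf) = 13.9*0.32 + 71.4*0.68 = 53.0 x 10^-6/K

53.0 x 10^-6/K


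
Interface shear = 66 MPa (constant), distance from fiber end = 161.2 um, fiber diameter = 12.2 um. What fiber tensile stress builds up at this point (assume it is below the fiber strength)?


Force balance: sigma_f * (pi*d^2/4) = tau * (pi*d) * x  ->  sigma_f = 4 * tau * x / d
sigma_f = 4 * 66 * 161.2 / 12.2 = 3488.3 MPa

3488.3 MPa


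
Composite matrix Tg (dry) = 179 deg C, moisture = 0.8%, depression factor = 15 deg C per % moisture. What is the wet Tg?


Tg_wet = Tg_dry - k*moisture = 179 - 15*0.8 = 167.0 deg C

167.0 deg C


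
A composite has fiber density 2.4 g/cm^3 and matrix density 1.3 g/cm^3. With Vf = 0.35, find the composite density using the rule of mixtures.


rho_c = rho_f*Vf + rho_m*(1-Vf) = 2.4*0.35 + 1.3*0.65 = 1.685 g/cm^3

1.685 g/cm^3


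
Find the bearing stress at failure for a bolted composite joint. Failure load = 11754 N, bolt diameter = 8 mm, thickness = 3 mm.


sigma_br = F/(d*h) = 11754/(8*3) = 489.8 MPa

489.8 MPa


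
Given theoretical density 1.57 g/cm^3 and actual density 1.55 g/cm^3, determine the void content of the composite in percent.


Void% = (rho_theo - rho_actual)/rho_theo * 100 = (1.57 - 1.55)/1.57 * 100 = 1.27%

1.27%


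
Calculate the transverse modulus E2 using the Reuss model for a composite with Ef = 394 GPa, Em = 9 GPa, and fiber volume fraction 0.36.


1/E2 = Vf/Ef + (1-Vf)/Em = 0.36/394 + 0.64/9
E2 = 13.88 GPa

13.88 GPa


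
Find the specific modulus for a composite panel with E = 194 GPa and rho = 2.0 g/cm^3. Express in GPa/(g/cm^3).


Specific stiffness = E/rho = 194/2.0 = 97.0 GPa/(g/cm^3)

97.0 GPa/(g/cm^3)


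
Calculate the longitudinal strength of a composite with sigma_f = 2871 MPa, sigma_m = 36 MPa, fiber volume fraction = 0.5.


sigma_1 = sigma_f*Vf + sigma_m*(1-Vf) = 2871*0.5 + 36*0.5 = 1453.5 MPa

1453.5 MPa


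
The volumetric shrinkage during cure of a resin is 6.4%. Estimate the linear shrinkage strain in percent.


Linear shrinkage ≈ vol_shrink/3 = 6.4/3 = 2.133%

2.133%


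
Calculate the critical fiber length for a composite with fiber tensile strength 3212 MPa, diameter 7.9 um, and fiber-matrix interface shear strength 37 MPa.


Lc = sigma_f * d / (2 * tau_i) = 3212 * 7.9 / (2 * 37) = 342.9 um

342.9 um


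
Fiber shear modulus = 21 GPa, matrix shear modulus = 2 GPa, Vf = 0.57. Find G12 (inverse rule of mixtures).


1/G12 = Vf/Gf + (1-Vf)/Gm = 0.57/21 + 0.43/2
G12 = 4.13 GPa

4.13 GPa


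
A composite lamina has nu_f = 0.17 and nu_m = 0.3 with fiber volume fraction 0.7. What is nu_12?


nu_12 = nu_f*Vf + nu_m*(1-Vf) = 0.17*0.7 + 0.3*0.3 = 0.209

0.209


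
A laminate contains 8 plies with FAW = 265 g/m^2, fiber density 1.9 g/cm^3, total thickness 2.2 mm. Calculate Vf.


Vf = n * FAW / (rho_f * h * 1000) = 8 * 265 / (1.9 * 2.2 * 1000) = 0.5072

0.5072


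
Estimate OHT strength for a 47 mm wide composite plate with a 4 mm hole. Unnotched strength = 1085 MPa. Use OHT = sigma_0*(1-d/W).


OHT = sigma_0*(1-d/W) = 1085*(1-4/47) = 992.7 MPa

992.7 MPa


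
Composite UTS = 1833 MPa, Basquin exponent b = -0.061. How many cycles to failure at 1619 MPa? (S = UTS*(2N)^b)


N = 0.5 * (S/UTS)^(1/b) = 0.5 * (1619/1833)^(1/-0.061) = 3.8268 cycles

3.8268 cycles


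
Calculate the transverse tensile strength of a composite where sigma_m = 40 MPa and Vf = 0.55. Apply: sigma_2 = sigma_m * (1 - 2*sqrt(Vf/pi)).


factor = 1 - 2*sqrt(0.55/pi) = 0.1632
sigma_2 = 40 * 0.1632 = 6.53 MPa

6.53 MPa


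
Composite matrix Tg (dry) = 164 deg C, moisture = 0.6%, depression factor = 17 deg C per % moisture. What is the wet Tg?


Tg_wet = Tg_dry - k*moisture = 164 - 17*0.6 = 153.8 deg C

153.8 deg C


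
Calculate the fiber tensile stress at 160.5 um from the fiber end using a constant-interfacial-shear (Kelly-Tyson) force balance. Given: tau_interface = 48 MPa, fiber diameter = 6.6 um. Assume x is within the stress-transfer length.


Force balance: sigma_f * (pi*d^2/4) = tau * (pi*d) * x  ->  sigma_f = 4 * tau * x / d
sigma_f = 4 * 48 * 160.5 / 6.6 = 4669.1 MPa

4669.1 MPa


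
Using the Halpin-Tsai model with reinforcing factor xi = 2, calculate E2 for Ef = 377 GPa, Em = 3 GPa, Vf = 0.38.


eta = (Ef/Em - 1)/(Ef/Em + xi) = (125.6667 - 1)/(125.6667 + 2) = 0.9765
E2 = Em*(1+xi*eta*Vf)/(1-eta*Vf) = 8.31 GPa

8.31 GPa


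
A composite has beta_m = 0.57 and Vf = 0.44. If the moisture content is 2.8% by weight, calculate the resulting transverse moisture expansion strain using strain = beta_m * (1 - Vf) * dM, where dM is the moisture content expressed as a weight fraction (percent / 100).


dM = 2.8/100 = 0.028
strain = beta_m * (1-Vf) * dM = 0.57 * 0.56 * 0.028 = 0.0089376

0.0089376


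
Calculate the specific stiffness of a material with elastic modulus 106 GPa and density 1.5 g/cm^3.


Specific stiffness = E/rho = 106/1.5 = 70.7 GPa/(g/cm^3)

70.7 GPa/(g/cm^3)


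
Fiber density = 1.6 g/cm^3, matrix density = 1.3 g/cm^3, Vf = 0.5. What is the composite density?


rho_c = rho_f*Vf + rho_m*(1-Vf) = 1.6*0.5 + 1.3*0.5 = 1.45 g/cm^3

1.45 g/cm^3


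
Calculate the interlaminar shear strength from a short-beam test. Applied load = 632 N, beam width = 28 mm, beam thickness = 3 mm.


ILSS = 3F/(4bh) = 3*632/(4*28*3) = 5.64 MPa

5.64 MPa


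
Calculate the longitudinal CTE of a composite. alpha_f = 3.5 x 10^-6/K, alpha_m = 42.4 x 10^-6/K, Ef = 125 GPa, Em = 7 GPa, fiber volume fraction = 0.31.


E1 = Ef*Vf + Em*(1-Vf) = 43.58
alpha_1 = (alpha_f*Ef*Vf + alpha_m*Em*(1-Vf))/E1 = 7.81 x 10^-6/K

7.81 x 10^-6/K


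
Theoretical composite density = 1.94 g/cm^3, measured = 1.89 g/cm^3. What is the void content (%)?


Void% = (rho_theo - rho_actual)/rho_theo * 100 = (1.94 - 1.89)/1.94 * 100 = 2.58%

2.58%


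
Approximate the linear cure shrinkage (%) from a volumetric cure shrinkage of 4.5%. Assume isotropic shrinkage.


Linear shrinkage ≈ vol_shrink/3 = 4.5/3 = 1.5%

1.5%


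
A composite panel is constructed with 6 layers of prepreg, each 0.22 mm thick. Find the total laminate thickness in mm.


h = n * t_ply = 6 * 0.22 = 1.32 mm

1.32 mm


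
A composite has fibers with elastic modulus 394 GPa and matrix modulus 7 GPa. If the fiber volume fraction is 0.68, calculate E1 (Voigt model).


E1 = Ef*Vf + Em*(1-Vf) = 394*0.68 + 7*0.32 = 270.16 GPa

270.16 GPa


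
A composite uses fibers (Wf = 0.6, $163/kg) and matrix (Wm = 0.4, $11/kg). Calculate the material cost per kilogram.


Cost = cost_f*Wf + cost_m*Wm = 163*0.6 + 11*0.4 = $102.2/kg

$102.2/kg


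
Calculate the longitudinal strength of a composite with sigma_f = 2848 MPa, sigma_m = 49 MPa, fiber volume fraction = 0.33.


sigma_1 = sigma_f*Vf + sigma_m*(1-Vf) = 2848*0.33 + 49*0.67 = 972.7 MPa

972.7 MPa


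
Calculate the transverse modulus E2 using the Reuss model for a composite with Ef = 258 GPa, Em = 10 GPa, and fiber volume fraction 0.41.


1/E2 = Vf/Ef + (1-Vf)/Em = 0.41/258 + 0.59/10
E2 = 16.5 GPa

16.5 GPa


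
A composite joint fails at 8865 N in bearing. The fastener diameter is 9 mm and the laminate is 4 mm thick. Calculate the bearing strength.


sigma_br = F/(d*h) = 8865/(9*4) = 246.3 MPa

246.3 MPa


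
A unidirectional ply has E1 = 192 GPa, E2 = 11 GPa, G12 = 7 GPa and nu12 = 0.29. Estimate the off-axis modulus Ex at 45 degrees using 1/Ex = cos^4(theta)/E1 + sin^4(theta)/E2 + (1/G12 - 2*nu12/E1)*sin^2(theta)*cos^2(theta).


cos^4(45) = 0.25, sin^4(45) = 0.25, sin^2(45)*cos^2(45) = 0.25
1/G12 - 2*nu12/E1 = 1/7 - 2*0.29/192 = 0.139836 GPa^-1
1/Ex = 0.25/192 + 0.25/11 + 0.139836*0.25 = 0.0589884 GPa^-1
Ex = 16.95 GPa

16.95 GPa


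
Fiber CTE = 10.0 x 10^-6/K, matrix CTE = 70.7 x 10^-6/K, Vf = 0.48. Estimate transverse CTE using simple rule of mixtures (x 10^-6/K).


alpha_2 = alpha_f*Vf + alpha_m*(1-Vf) = 10.0*0.48 + 70.7*0.52 = 41.6 x 10^-6/K

41.6 x 10^-6/K


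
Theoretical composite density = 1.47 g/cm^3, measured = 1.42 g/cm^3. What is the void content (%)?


Void% = (rho_theo - rho_actual)/rho_theo * 100 = (1.47 - 1.42)/1.47 * 100 = 3.4%

3.4%


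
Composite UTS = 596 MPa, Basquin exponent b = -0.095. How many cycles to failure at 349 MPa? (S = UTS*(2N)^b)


N = 0.5 * (S/UTS)^(1/b) = 0.5 * (349/596)^(1/-0.095) = 139.7993 cycles

139.7993 cycles


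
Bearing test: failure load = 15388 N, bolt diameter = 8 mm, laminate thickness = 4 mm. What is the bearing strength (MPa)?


sigma_br = F/(d*h) = 15388/(8*4) = 480.9 MPa

480.9 MPa


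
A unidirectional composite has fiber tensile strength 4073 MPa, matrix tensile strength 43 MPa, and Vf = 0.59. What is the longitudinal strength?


sigma_1 = sigma_f*Vf + sigma_m*(1-Vf) = 4073*0.59 + 43*0.41 = 2420.7 MPa

2420.7 MPa


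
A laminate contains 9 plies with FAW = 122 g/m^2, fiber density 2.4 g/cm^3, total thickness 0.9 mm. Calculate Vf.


Vf = n * FAW / (rho_f * h * 1000) = 9 * 122 / (2.4 * 0.9 * 1000) = 0.5083

0.5083


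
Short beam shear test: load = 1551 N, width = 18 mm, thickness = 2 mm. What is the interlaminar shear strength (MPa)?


ILSS = 3F/(4bh) = 3*1551/(4*18*2) = 32.31 MPa

32.31 MPa


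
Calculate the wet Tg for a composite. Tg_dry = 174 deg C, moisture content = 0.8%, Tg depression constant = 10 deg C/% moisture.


Tg_wet = Tg_dry - k*moisture = 174 - 10*0.8 = 166.0 deg C

166.0 deg C


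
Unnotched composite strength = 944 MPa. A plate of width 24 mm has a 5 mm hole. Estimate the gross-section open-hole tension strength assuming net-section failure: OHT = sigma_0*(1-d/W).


OHT = sigma_0*(1-d/W) = 944*(1-5/24) = 747.3 MPa

747.3 MPa


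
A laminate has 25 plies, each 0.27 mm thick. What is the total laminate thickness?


h = n * t_ply = 25 * 0.27 = 6.75 mm

6.75 mm


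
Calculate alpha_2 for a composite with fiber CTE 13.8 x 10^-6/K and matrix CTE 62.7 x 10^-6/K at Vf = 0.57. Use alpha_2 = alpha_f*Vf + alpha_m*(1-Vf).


alpha_2 = alpha_f*Vf + alpha_m*(1-Vf) = 13.8*0.57 + 62.7*0.43 = 34.8 x 10^-6/K

34.8 x 10^-6/K


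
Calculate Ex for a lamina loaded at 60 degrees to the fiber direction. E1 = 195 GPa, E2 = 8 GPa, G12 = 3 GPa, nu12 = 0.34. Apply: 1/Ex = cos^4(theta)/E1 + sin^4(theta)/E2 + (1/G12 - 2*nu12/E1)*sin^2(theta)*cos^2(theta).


cos^4(60) = 0.0625, sin^4(60) = 0.5625, sin^2(60)*cos^2(60) = 0.1875
1/G12 - 2*nu12/E1 = 1/3 - 2*0.34/195 = 0.329846 GPa^-1
1/Ex = 0.0625/195 + 0.5625/8 + 0.329846*0.1875 = 0.1324792 GPa^-1
Ex = 7.55 GPa

7.55 GPa


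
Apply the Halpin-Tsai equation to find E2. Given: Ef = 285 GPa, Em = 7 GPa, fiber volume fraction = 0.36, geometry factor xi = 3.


eta = (Ef/Em - 1)/(Ef/Em + xi) = (40.7143 - 1)/(40.7143 + 3) = 0.9085
E2 = Em*(1+xi*eta*Vf)/(1-eta*Vf) = 20.61 GPa

20.61 GPa


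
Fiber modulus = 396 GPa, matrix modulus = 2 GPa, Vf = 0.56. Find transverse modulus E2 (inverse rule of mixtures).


1/E2 = Vf/Ef + (1-Vf)/Em = 0.56/396 + 0.44/2
E2 = 4.52 GPa

4.52 GPa


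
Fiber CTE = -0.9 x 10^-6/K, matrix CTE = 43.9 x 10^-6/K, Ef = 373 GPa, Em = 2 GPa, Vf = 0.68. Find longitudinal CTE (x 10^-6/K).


E1 = Ef*Vf + Em*(1-Vf) = 254.28
alpha_1 = (alpha_f*Ef*Vf + alpha_m*Em*(1-Vf))/E1 = -0.79 x 10^-6/K

-0.79 x 10^-6/K


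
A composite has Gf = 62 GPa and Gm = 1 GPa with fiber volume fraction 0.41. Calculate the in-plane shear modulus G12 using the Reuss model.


1/G12 = Vf/Gf + (1-Vf)/Gm = 0.41/62 + 0.59/1
G12 = 1.68 GPa

1.68 GPa


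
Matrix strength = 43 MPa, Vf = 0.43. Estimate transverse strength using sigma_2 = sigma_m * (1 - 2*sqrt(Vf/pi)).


factor = 1 - 2*sqrt(0.43/pi) = 0.2601
sigma_2 = 43 * 0.2601 = 11.18 MPa

11.18 MPa


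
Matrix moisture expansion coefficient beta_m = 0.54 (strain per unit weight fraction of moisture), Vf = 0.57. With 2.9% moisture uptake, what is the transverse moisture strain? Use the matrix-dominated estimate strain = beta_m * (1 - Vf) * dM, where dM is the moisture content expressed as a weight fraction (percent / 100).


dM = 2.9/100 = 0.029
strain = beta_m * (1-Vf) * dM = 0.54 * 0.43 * 0.029 = 0.0067338

0.0067338


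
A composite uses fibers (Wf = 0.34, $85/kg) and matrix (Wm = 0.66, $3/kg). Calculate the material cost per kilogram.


Cost = cost_f*Wf + cost_m*Wm = 85*0.34 + 3*0.66 = $30.88/kg

$30.88/kg


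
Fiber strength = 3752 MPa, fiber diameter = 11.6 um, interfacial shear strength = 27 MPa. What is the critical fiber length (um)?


Lc = sigma_f * d / (2 * tau_i) = 3752 * 11.6 / (2 * 27) = 806.0 um

806.0 um


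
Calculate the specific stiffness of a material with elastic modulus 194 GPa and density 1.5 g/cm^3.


Specific stiffness = E/rho = 194/1.5 = 129.3 GPa/(g/cm^3)

129.3 GPa/(g/cm^3)


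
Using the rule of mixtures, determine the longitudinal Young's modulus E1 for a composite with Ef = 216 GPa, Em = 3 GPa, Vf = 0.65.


E1 = Ef*Vf + Em*(1-Vf) = 216*0.65 + 3*0.35 = 141.45 GPa

141.45 GPa


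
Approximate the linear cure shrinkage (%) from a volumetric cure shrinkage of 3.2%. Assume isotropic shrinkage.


Linear shrinkage ≈ vol_shrink/3 = 3.2/3 = 1.067%

1.067%


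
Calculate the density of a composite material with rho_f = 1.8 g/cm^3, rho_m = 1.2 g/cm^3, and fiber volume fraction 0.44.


rho_c = rho_f*Vf + rho_m*(1-Vf) = 1.8*0.44 + 1.2*0.56 = 1.464 g/cm^3

1.464 g/cm^3


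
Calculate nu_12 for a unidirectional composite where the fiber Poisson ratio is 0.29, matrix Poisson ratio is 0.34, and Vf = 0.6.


nu_12 = nu_f*Vf + nu_m*(1-Vf) = 0.29*0.6 + 0.34*0.4 = 0.31

0.31


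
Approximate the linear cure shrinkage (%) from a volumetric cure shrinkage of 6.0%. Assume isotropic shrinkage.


Linear shrinkage ≈ vol_shrink/3 = 6.0/3 = 2.0%

2.0%


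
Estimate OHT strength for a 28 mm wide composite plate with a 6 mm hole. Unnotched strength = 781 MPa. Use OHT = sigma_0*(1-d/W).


OHT = sigma_0*(1-d/W) = 781*(1-6/28) = 613.6 MPa

613.6 MPa


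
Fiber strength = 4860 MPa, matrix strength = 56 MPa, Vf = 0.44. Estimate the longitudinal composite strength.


sigma_1 = sigma_f*Vf + sigma_m*(1-Vf) = 4860*0.44 + 56*0.56 = 2169.8 MPa

2169.8 MPa


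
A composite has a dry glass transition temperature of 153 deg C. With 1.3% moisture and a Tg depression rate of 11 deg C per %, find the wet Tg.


Tg_wet = Tg_dry - k*moisture = 153 - 11*1.3 = 138.7 deg C

138.7 deg C


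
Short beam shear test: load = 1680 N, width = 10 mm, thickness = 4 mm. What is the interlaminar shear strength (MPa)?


ILSS = 3F/(4bh) = 3*1680/(4*10*4) = 31.5 MPa

31.5 MPa


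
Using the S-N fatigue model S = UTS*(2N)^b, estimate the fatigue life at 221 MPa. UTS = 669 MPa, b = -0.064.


N = 0.5 * (S/UTS)^(1/b) = 0.5 * (221/669)^(1/-0.064) = 1.6411e+07 cycles

1.6411e+07 cycles


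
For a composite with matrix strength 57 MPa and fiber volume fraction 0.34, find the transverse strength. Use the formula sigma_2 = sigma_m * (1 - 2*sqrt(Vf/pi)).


factor = 1 - 2*sqrt(0.34/pi) = 0.342
sigma_2 = 57 * 0.342 = 19.5 MPa

19.5 MPa


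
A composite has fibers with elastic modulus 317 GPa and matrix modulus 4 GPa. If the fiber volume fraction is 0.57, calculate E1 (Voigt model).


E1 = Ef*Vf + Em*(1-Vf) = 317*0.57 + 4*0.43 = 182.41 GPa

182.41 GPa


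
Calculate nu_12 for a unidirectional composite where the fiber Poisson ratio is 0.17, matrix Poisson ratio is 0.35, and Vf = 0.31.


nu_12 = nu_f*Vf + nu_m*(1-Vf) = 0.17*0.31 + 0.35*0.69 = 0.2942

0.2942


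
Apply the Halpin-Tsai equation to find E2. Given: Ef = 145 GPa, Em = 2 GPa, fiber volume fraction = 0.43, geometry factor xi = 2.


eta = (Ef/Em - 1)/(Ef/Em + xi) = (72.5 - 1)/(72.5 + 2) = 0.9597
E2 = Em*(1+xi*eta*Vf)/(1-eta*Vf) = 6.22 GPa

6.22 GPa


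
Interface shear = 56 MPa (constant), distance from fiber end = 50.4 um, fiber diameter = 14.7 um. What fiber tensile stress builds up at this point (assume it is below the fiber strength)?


Force balance: sigma_f * (pi*d^2/4) = tau * (pi*d) * x  ->  sigma_f = 4 * tau * x / d
sigma_f = 4 * 56 * 50.4 / 14.7 = 768.0 MPa

768.0 MPa


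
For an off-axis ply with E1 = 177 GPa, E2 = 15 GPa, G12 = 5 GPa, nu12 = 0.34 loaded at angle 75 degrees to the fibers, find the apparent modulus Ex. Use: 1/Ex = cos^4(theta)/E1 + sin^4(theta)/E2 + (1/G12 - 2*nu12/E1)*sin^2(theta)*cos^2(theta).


cos^4(75) = 0.004487, sin^4(75) = 0.870513, sin^2(75)*cos^2(75) = 0.0625
1/G12 - 2*nu12/E1 = 1/5 - 2*0.34/177 = 0.196158 GPa^-1
1/Ex = 0.004487/177 + 0.870513/15 + 0.196158*0.0625 = 0.0703194 GPa^-1
Ex = 14.22 GPa

14.22 GPa


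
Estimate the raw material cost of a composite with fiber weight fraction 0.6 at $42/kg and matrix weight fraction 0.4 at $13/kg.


Cost = cost_f*Wf + cost_m*Wm = 42*0.6 + 13*0.4 = $30.4/kg

$30.4/kg


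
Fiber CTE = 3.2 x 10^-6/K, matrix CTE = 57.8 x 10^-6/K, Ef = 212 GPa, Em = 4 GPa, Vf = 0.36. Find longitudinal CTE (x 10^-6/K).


E1 = Ef*Vf + Em*(1-Vf) = 78.88
alpha_1 = (alpha_f*Ef*Vf + alpha_m*Em*(1-Vf))/E1 = 4.97 x 10^-6/K

4.97 x 10^-6/K


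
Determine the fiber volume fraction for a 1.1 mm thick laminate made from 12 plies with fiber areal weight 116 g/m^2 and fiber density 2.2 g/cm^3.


Vf = n * FAW / (rho_f * h * 1000) = 12 * 116 / (2.2 * 1.1 * 1000) = 0.5752

0.5752


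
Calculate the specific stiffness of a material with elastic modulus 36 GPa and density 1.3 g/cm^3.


Specific stiffness = E/rho = 36/1.3 = 27.7 GPa/(g/cm^3)

27.7 GPa/(g/cm^3)


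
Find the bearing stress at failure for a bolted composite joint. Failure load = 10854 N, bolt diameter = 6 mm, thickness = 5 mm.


sigma_br = F/(d*h) = 10854/(6*5) = 361.8 MPa

361.8 MPa


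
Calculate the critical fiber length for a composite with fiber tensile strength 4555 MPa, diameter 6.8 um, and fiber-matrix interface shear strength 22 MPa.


Lc = sigma_f * d / (2 * tau_i) = 4555 * 6.8 / (2 * 22) = 704.0 um

704.0 um


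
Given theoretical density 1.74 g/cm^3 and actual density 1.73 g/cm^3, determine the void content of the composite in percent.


Void% = (rho_theo - rho_actual)/rho_theo * 100 = (1.74 - 1.73)/1.74 * 100 = 0.57%

0.57%


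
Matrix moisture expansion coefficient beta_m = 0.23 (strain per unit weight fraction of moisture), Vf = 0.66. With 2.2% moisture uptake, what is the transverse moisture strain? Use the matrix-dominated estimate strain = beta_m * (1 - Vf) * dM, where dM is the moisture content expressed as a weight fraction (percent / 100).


dM = 2.2/100 = 0.022
strain = beta_m * (1-Vf) * dM = 0.23 * 0.34 * 0.022 = 0.0017204

0.0017204


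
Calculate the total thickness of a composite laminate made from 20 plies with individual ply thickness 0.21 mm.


h = n * t_ply = 20 * 0.21 = 4.2 mm

4.2 mm


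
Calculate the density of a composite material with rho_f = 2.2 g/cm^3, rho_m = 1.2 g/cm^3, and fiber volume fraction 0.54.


rho_c = rho_f*Vf + rho_m*(1-Vf) = 2.2*0.54 + 1.2*0.46 = 1.74 g/cm^3

1.74 g/cm^3


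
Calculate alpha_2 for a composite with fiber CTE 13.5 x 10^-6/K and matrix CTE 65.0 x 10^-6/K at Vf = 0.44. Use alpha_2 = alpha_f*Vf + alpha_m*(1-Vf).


alpha_2 = alpha_f*Vf + alpha_m*(1-Vf) = 13.5*0.44 + 65.0*0.56 = 42.3 x 10^-6/K

42.3 x 10^-6/K


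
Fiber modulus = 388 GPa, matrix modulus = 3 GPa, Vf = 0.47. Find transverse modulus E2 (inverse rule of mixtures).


1/E2 = Vf/Ef + (1-Vf)/Em = 0.47/388 + 0.53/3
E2 = 5.62 GPa

5.62 GPa


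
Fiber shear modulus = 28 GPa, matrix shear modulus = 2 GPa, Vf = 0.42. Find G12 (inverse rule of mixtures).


1/G12 = Vf/Gf + (1-Vf)/Gm = 0.42/28 + 0.58/2
G12 = 3.28 GPa

3.28 GPa


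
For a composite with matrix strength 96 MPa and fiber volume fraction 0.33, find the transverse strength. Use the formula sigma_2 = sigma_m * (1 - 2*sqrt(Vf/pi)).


factor = 1 - 2*sqrt(0.33/pi) = 0.3518
sigma_2 = 96 * 0.3518 = 33.77 MPa

33.77 MPa


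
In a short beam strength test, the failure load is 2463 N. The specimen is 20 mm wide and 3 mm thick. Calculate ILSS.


ILSS = 3F/(4bh) = 3*2463/(4*20*3) = 30.79 MPa

30.79 MPa


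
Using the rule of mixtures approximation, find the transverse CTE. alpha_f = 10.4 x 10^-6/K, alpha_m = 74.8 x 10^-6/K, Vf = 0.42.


alpha_2 = alpha_f*Vf + alpha_m*(1-Vf) = 10.4*0.42 + 74.8*0.58 = 47.8 x 10^-6/K

47.8 x 10^-6/K


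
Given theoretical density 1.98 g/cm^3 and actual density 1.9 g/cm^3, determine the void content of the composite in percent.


Void% = (rho_theo - rho_actual)/rho_theo * 100 = (1.98 - 1.9)/1.98 * 100 = 4.04%

4.04%


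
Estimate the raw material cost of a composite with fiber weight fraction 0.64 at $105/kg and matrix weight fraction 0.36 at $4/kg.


Cost = cost_f*Wf + cost_m*Wm = 105*0.64 + 4*0.36 = $68.64/kg

$68.64/kg


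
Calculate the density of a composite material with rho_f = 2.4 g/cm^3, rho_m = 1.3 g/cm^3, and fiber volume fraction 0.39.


rho_c = rho_f*Vf + rho_m*(1-Vf) = 2.4*0.39 + 1.3*0.61 = 1.729 g/cm^3

1.729 g/cm^3


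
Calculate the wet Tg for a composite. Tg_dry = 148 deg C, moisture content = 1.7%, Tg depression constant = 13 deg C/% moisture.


Tg_wet = Tg_dry - k*moisture = 148 - 13*1.7 = 125.9 deg C

125.9 deg C


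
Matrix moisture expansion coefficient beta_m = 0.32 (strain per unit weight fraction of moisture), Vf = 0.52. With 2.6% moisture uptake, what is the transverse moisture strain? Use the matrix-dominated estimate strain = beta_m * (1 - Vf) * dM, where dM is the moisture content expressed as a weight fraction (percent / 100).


dM = 2.6/100 = 0.026
strain = beta_m * (1-Vf) * dM = 0.32 * 0.48 * 0.026 = 0.0039936

0.0039936


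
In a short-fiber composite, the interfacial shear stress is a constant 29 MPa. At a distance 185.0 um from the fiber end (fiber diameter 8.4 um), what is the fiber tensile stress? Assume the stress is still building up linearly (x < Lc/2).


Force balance: sigma_f * (pi*d^2/4) = tau * (pi*d) * x  ->  sigma_f = 4 * tau * x / d
sigma_f = 4 * 29 * 185.0 / 8.4 = 2554.8 MPa

2554.8 MPa


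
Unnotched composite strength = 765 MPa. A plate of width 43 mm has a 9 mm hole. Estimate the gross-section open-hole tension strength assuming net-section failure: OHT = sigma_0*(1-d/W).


OHT = sigma_0*(1-d/W) = 765*(1-9/43) = 604.9 MPa

604.9 MPa


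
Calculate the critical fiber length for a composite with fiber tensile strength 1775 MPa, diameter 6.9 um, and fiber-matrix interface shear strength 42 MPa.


Lc = sigma_f * d / (2 * tau_i) = 1775 * 6.9 / (2 * 42) = 145.8 um

145.8 um


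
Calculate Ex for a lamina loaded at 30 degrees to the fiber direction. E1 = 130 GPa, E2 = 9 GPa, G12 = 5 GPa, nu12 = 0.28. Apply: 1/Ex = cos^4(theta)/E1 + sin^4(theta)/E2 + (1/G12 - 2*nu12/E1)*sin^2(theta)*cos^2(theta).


cos^4(30) = 0.5625, sin^4(30) = 0.0625, sin^2(30)*cos^2(30) = 0.1875
1/G12 - 2*nu12/E1 = 1/5 - 2*0.28/130 = 0.195692 GPa^-1
1/Ex = 0.5625/130 + 0.0625/9 + 0.195692*0.1875 = 0.0479637 GPa^-1
Ex = 20.85 GPa

20.85 GPa


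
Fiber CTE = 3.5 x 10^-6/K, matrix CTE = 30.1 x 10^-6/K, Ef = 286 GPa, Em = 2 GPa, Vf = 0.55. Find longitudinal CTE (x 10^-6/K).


E1 = Ef*Vf + Em*(1-Vf) = 158.2
alpha_1 = (alpha_f*Ef*Vf + alpha_m*Em*(1-Vf))/E1 = 3.65 x 10^-6/K

3.65 x 10^-6/K


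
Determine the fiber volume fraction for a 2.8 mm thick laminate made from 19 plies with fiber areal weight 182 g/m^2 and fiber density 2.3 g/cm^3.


Vf = n * FAW / (rho_f * h * 1000) = 19 * 182 / (2.3 * 2.8 * 1000) = 0.537

0.537


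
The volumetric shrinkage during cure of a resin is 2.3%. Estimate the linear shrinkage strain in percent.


Linear shrinkage ≈ vol_shrink/3 = 2.3/3 = 0.767%

0.767%


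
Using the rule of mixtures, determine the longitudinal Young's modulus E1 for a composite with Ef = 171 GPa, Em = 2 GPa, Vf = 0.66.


E1 = Ef*Vf + Em*(1-Vf) = 171*0.66 + 2*0.34 = 113.54 GPa

113.54 GPa


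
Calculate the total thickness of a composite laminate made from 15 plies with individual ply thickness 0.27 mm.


h = n * t_ply = 15 * 0.27 = 4.05 mm

4.05 mm


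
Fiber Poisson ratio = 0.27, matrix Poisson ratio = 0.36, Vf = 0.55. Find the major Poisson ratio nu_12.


nu_12 = nu_f*Vf + nu_m*(1-Vf) = 0.27*0.55 + 0.36*0.45 = 0.3105

0.3105


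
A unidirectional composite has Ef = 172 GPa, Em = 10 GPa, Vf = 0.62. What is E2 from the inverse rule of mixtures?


1/E2 = Vf/Ef + (1-Vf)/Em = 0.62/172 + 0.38/10
E2 = 24.04 GPa

24.04 GPa


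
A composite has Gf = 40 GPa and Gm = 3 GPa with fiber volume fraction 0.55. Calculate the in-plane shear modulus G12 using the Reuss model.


1/G12 = Vf/Gf + (1-Vf)/Gm = 0.55/40 + 0.45/3
G12 = 6.11 GPa

6.11 GPa


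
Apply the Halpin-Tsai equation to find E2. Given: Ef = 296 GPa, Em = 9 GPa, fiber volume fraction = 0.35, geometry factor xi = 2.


eta = (Ef/Em - 1)/(Ef/Em + xi) = (32.8889 - 1)/(32.8889 + 2) = 0.914
E2 = Em*(1+xi*eta*Vf)/(1-eta*Vf) = 21.7 GPa

21.7 GPa


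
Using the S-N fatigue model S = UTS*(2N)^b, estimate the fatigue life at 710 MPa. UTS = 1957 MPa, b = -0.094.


N = 0.5 * (S/UTS)^(1/b) = 0.5 * (710/1957)^(1/-0.094) = 24174.5310 cycles

24174.5310 cycles


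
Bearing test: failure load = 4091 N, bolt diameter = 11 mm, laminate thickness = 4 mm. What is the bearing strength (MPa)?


sigma_br = F/(d*h) = 4091/(11*4) = 93.0 MPa

93.0 MPa


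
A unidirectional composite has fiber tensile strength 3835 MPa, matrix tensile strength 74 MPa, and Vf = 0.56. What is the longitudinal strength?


sigma_1 = sigma_f*Vf + sigma_m*(1-Vf) = 3835*0.56 + 74*0.44 = 2180.2 MPa

2180.2 MPa


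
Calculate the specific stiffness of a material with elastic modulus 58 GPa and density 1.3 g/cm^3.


Specific stiffness = E/rho = 58/1.3 = 44.6 GPa/(g/cm^3)

44.6 GPa/(g/cm^3)


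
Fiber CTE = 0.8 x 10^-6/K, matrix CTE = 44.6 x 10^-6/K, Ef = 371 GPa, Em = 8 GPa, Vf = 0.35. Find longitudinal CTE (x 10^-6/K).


E1 = Ef*Vf + Em*(1-Vf) = 135.05
alpha_1 = (alpha_f*Ef*Vf + alpha_m*Em*(1-Vf))/E1 = 2.49 x 10^-6/K

2.49 x 10^-6/K


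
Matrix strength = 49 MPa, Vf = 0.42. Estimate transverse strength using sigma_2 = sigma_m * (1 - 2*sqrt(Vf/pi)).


factor = 1 - 2*sqrt(0.42/pi) = 0.2687
sigma_2 = 49 * 0.2687 = 13.17 MPa

13.17 MPa


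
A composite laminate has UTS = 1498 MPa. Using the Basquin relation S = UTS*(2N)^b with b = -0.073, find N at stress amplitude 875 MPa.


N = 0.5 * (S/UTS)^(1/b) = 0.5 * (875/1498)^(1/-0.073) = 790.0447 cycles

790.0447 cycles


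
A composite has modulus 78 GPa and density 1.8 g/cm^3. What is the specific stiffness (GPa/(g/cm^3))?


Specific stiffness = E/rho = 78/1.8 = 43.3 GPa/(g/cm^3)

43.3 GPa/(g/cm^3)


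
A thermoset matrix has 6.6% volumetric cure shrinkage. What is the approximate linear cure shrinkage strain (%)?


Linear shrinkage ≈ vol_shrink/3 = 6.6/3 = 2.2%

2.2%


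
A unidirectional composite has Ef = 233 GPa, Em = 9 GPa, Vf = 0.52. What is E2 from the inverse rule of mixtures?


1/E2 = Vf/Ef + (1-Vf)/Em = 0.52/233 + 0.48/9
E2 = 18.0 GPa

18.0 GPa


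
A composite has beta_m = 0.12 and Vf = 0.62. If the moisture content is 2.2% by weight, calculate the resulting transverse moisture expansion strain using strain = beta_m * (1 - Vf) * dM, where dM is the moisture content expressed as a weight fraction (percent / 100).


dM = 2.2/100 = 0.022
strain = beta_m * (1-Vf) * dM = 0.12 * 0.38 * 0.022 = 0.0010032

0.0010032


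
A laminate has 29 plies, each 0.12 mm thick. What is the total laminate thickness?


h = n * t_ply = 29 * 0.12 = 3.48 mm

3.48 mm


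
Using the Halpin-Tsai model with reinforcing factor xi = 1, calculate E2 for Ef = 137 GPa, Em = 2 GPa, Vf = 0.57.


eta = (Ef/Em - 1)/(Ef/Em + xi) = (68.5 - 1)/(68.5 + 1) = 0.9712
E2 = Em*(1+xi*eta*Vf)/(1-eta*Vf) = 6.96 GPa

6.96 GPa


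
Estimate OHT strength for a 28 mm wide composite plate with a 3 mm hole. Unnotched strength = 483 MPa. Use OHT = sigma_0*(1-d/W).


OHT = sigma_0*(1-d/W) = 483*(1-3/28) = 431.3 MPa

431.3 MPa


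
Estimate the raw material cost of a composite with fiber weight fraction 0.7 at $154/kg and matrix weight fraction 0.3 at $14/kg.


Cost = cost_f*Wf + cost_m*Wm = 154*0.7 + 14*0.3 = $112.0/kg

$112.0/kg


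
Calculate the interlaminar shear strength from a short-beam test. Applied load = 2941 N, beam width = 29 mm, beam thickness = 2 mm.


ILSS = 3F/(4bh) = 3*2941/(4*29*2) = 38.03 MPa

38.03 MPa


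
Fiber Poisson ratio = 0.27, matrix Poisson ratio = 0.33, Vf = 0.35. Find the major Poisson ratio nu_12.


nu_12 = nu_f*Vf + nu_m*(1-Vf) = 0.27*0.35 + 0.33*0.65 = 0.309

0.309
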